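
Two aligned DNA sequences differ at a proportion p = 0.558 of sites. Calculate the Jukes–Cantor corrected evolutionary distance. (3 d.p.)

1.022

d = −(3/4) ln(1 − 4p/3) = −0.75 ln(1 − 0.744) = −0.75 ln(0.256)
  = −0.75 × (-1.362578) = 1.021934 substitutions/site.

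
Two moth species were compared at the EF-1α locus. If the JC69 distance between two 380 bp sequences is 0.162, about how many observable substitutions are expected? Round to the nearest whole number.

55

Invert JC69: p = (3/4)(1 − e^(−4d/3)) = 0.75 × (1 − e^(-0.216)) = 0.75 × (1 − 0.805735) = 0.145699.
Expected differing sites = pL ≈ 0.145699 × 380 = 55.36562 ≈ 55.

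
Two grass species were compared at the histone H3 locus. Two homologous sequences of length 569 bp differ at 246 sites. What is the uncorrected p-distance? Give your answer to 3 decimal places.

0.432

p = 246/569 = 0.432337… ≈ 0.432 (to 3 d.p.).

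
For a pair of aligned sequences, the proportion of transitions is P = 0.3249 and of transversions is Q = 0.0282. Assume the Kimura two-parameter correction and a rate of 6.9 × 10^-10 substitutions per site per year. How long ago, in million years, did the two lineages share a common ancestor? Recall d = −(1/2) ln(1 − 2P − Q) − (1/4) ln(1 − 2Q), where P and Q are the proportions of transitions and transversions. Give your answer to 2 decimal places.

Under the Kimura two-parameter model, d = −½ ln(1 − 2P − Q) − ¼ ln(1 − 2Q).
1 − 2P − Q = 0.322, giving −½ ln(0.322) = 0.566602.
1 − 2Q = 0.9436, giving −¼ ln(0.9436) = 0.014513.
d = 0.566602 + 0.014513 = 0.581115.
Under a molecular clock d = 2μt, so t = d/(2μ) = 0.581115 / (2 × 6.9 × 10^-10) = 421.10 million years.

421.10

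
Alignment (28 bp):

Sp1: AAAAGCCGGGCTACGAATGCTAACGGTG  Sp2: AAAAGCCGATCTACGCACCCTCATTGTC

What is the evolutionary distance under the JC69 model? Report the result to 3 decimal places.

The sequences differ at 9 of 28 sites (9, 10, 16, 18, 19, 22, 24, 25, 28), so p = 9/28 ≈ 0.321429.
d = −(3/4) ln(1 − 4p/3) = −0.75 ln(1 − 0.428572) = −0.75 ln(0.571428)
  = −0.75 × (-0.559617) = 0.419713 substitutions/site.

0.420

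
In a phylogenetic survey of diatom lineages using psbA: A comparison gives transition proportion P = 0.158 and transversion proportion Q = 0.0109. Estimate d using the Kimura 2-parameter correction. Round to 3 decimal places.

0.203

Under the Kimura two-parameter model, d = −½ ln(1 − 2P − Q) − ¼ ln(1 − 2Q).
1 − 2P − Q = 0.6731, giving −½ ln(0.6731) = 0.197931.
1 − 2Q = 0.9782, giving −¼ ln(0.9782) = 0.005510.
d = 0.197931 + 0.005510 = 0.203441.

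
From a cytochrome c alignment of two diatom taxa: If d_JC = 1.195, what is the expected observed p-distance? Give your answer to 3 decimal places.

0.598

p = (3/4)(1 − e^(−4d/3)) = 0.75 × (1 − e^(-1.593333)) = 0.75 × (1 − 0.203247) = 0.597565.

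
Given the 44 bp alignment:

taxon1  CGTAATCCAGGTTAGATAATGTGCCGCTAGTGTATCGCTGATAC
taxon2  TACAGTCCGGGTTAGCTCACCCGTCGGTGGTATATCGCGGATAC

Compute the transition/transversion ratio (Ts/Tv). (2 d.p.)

2.00

Transitions are A↔G and C↔T; transversions are all other mismatches.
Transitions: 10. Transversions: 5.
R = 10/5 = 2.00.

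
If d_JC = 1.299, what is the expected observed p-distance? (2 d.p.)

p = (3/4)(1 − e^(−4d/3)) = 0.75 × (1 − e^(-1.732)) = 0.75 × (1 − 0.176930) = 0.617303.

0.62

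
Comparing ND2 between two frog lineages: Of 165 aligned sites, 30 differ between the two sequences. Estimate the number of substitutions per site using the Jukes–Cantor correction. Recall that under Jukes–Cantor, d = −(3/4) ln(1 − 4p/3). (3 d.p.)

p = 30/165 ≈ 0.181818.
d = −(3/4) ln(1 − 4p/3) = −0.75 ln(1 − 0.242424) = −0.75 ln(0.757576)
  = −0.75 × (-0.277631) = 0.208223 substitutions/site.

0.208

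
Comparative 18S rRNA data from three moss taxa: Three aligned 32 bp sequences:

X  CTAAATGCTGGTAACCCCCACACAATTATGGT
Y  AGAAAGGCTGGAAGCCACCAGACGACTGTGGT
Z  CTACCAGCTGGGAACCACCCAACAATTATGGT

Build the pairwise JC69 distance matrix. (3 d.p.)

X–Y: 10/32 sites differ → p = 0.3125, d = −0.75 ln(1 − 0.416667) = 0.404248 ≈ 0.404.
X–Z: 7/32 sites differ → p = 0.21875, d = −0.75 ln(1 − 0.291667) = 0.258631 ≈ 0.259.
Y–Z: 12/32 sites differ → p = 0.375, d = −0.75 ln(1 − 0.5) = 0.519860 ≈ 0.520.

d(X,Y) = 0.404, d(X,Z) = 0.259, d(Y,Z) = 0.520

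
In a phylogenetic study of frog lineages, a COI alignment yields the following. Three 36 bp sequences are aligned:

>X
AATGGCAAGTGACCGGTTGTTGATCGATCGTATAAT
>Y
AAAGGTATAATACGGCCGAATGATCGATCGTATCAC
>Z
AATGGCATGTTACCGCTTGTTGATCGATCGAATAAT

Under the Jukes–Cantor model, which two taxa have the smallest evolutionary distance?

X–Y: 14/36 differ, p = 0.389, d = 0.548.
X–Z: 4/36 differ, p = 0.111, d = 0.120.
Y–Z: 12/36 differ, p = 0.333, d = 0.441.
The smallest distance is between X and Z.

X and Z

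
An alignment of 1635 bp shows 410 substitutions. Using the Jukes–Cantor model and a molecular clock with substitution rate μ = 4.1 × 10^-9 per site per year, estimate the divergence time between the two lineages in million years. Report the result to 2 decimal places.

37.23

p = 410/1635 ≈ 0.250765.
d = −(3/4) ln(1 − 4p/3) = −0.75 ln(1 − 0.334353) = −0.75 ln(0.665647)
  = −0.75 × (-0.406996) = 0.305247 substitutions/site.
Under a molecular clock d = 2μt, so t = d/(2μ) = 0.305247 / (2 × 4.1 × 10^-9) = 37.23 million years.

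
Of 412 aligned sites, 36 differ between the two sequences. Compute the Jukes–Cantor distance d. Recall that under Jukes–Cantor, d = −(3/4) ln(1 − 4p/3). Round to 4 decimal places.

0.0929

p = 36/412 ≈ 0.087379.
d = −(3/4) ln(1 − 4p/3) = −0.75 ln(1 − 0.116505) = −0.75 ln(0.883495)
  = −0.75 × (-0.123870) = 0.092903 substitutions/site.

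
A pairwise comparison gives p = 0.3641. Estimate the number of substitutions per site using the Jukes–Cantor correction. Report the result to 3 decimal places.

d = −(3/4) ln(1 − 4p/3) = −0.75 ln(1 − 0.485467) = −0.75 ln(0.514533)
  = −0.75 × (-0.664496) = 0.498372 substitutions/site.

0.498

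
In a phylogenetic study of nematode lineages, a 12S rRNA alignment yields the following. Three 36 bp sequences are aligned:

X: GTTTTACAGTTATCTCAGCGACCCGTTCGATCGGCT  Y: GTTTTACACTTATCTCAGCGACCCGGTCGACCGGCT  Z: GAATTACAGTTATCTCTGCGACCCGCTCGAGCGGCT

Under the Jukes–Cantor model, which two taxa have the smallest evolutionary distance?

X and Y

X–Y: 3/36 differ, p = 0.083, d = 0.088.
X–Z: 5/36 differ, p = 0.139, d = 0.154.
Y–Z: 6/36 differ, p = 0.167, d = 0.188.
The smallest distance is between X and Y.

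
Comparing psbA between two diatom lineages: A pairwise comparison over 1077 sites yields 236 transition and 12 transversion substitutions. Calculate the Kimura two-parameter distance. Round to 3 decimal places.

0.304

P = 236/1077 ≈ 0.219127 and Q = 12/1077 ≈ 0.011142.
Under the Kimura two-parameter model, d = −½ ln(1 − 2P − Q) − ¼ ln(1 − 2Q).
1 − 2P − Q = 0.550604, giving −½ ln(0.550604) = 0.298370.
1 − 2Q = 0.977716, giving −¼ ln(0.977716) = 0.005634.
d = 0.298370 + 0.005634 = 0.304004.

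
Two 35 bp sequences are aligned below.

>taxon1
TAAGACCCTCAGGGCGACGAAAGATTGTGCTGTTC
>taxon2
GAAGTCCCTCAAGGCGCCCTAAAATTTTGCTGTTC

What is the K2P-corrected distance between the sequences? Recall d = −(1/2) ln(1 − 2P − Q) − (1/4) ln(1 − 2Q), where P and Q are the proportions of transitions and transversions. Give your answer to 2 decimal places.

0.27

Of 35 sites, 2 differences are transitions and 6 are transversions, so P = 2/35 ≈ 0.057143 and Q = 6/35 ≈ 0.171429.
Under the Kimura two-parameter model, d = −½ ln(1 − 2P − Q) − ¼ ln(1 − 2Q).
1 − 2P − Q = 0.714285, giving −½ ln(0.714285) = 0.168237.
1 − 2Q = 0.657142, giving −¼ ln(0.657142) = 0.104964.
d = 0.168237 + 0.104964 = 0.273201.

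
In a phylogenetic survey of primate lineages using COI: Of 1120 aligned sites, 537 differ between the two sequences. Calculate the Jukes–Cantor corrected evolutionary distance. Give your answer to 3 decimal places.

p = 537/1120 ≈ 0.479464.
d = −(3/4) ln(1 − 4p/3) = −0.75 ln(1 − 0.639285) = −0.75 ln(0.360715)
  = −0.75 × (-1.019667) = 0.764750 substitutions/site.

0.765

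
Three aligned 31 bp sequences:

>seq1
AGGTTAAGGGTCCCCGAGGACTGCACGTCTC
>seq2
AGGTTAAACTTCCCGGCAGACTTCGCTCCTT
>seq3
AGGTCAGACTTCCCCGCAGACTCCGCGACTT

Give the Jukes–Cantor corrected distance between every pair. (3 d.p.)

d(seq1,seq2) = 0.481, d(seq1,seq3) = 0.481, d(seq2,seq3) = 0.224

seq1–seq2: 11/31 sites differ → p ≈ 0.354839, d = −0.75 ln(1 − 0.473119) = 0.480585 ≈ 0.481.
seq1–seq3: 11/31 sites differ → p ≈ 0.354839, d = −0.75 ln(1 − 0.473119) = 0.480585 ≈ 0.481.
seq2–seq3: 6/31 sites differ → p ≈ 0.193548, d = −0.75 ln(1 − 0.258064) = 0.223869 ≈ 0.224.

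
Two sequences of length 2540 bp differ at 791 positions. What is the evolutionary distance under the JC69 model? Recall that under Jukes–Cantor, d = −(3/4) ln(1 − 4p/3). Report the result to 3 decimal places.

p = 791/2540 ≈ 0.311417.
d = −(3/4) ln(1 − 4p/3) = −0.75 ln(1 − 0.415223) = −0.75 ln(0.584777)
  = −0.75 × (-0.536525) = 0.402394 substitutions/site.

0.402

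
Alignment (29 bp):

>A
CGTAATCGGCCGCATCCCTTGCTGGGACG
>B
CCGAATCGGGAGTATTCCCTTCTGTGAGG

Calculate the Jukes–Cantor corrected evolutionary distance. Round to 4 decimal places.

The sequences differ at 10 of 29 sites (2, 3, 10, 11, 13, 16, 19, 21, 25, 28), so p = 10/29 ≈ 0.344828.
d = −(3/4) ln(1 − 4p/3) = −0.75 ln(1 − 0.459771) = −0.75 ln(0.540229)
  = −0.75 × (-0.615762) = 0.461822 substitutions/site.

0.4618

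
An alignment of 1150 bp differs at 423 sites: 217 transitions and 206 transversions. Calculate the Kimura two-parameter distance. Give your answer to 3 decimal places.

P = 217/1150 ≈ 0.188696 and Q = 206/1150 ≈ 0.17913.
Under the Kimura two-parameter model, d = −½ ln(1 − 2P − Q) − ¼ ln(1 − 2Q).
1 − 2P − Q = 0.443478, giving −½ ln(0.443478) = 0.406554.
1 − 2Q = 0.64174, giving −¼ ln(0.64174) = 0.110893.
d = 0.406554 + 0.110893 = 0.517447.

0.517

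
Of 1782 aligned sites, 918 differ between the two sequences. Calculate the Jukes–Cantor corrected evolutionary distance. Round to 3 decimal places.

0.871

p = 918/1782 ≈ 0.515152.
d = −(3/4) ln(1 − 4p/3) = −0.75 ln(1 − 0.686869) = −0.75 ln(0.313131)
  = −0.75 × (-1.161134) = 0.870851 substitutions/site.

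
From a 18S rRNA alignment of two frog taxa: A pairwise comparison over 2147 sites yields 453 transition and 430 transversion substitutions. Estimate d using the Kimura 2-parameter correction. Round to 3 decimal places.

P = 453/2147 ≈ 0.210992 and Q = 430/2147 ≈ 0.200279.
Under the Kimura two-parameter model, d = −½ ln(1 − 2P − Q) − ¼ ln(1 − 2Q).
1 − 2P − Q = 0.377737, giving −½ ln(0.377737) = 0.486779.
1 − 2Q = 0.599442, giving −¼ ln(0.599442) = 0.127939.
d = 0.486779 + 0.127939 = 0.614718.

0.615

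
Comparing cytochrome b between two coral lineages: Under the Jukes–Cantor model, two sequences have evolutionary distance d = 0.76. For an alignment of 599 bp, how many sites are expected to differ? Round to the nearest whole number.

Invert JC69: p = (3/4)(1 − e^(−4d/3)) = 0.75 × (1 − e^(-1.013333)) = 0.75 × (1 − 0.363007) = 0.477745.
Expected differing sites = pL ≈ 0.477745 × 599 = 286.169255 ≈ 286.

286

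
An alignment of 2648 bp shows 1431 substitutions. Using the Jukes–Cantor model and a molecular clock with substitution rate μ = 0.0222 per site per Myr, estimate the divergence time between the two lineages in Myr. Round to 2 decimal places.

p = 1431/2648 ≈ 0.540408.
d = −(3/4) ln(1 − 4p/3) = −0.75 ln(1 − 0.720544) = −0.75 ln(0.279456)
  = −0.75 × (-1.274910) = 0.956183 substitutions/site.
Under a molecular clock d = 2μt, so t = d/(2μ) = 0.956183 / (2 × 0.0222) = 21.54 Myr.

21.54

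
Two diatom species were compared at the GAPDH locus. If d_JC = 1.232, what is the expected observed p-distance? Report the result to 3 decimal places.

p = (3/4)(1 − e^(−4d/3)) = 0.75 × (1 − e^(-1.642667)) = 0.75 × (1 − 0.193463) = 0.604903.

0.605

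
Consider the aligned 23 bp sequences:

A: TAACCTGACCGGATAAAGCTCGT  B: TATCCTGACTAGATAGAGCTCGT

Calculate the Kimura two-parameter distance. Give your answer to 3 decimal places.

Of 23 sites, 3 differences are transitions and 1 are transversions, so P = 3/23 ≈ 0.130435 and Q = 1/23 ≈ 0.043478.
Under the Kimura two-parameter model, d = −½ ln(1 − 2P − Q) − ¼ ln(1 − 2Q).
1 − 2P − Q = 0.695652, giving −½ ln(0.695652) = 0.181453.
1 − 2Q = 0.913044, giving −¼ ln(0.913044) = 0.022743.
d = 0.181453 + 0.022743 = 0.204196.

0.204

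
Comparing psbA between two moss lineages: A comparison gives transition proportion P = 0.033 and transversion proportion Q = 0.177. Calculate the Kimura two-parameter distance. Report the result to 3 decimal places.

Under the Kimura two-parameter model, d = −½ ln(1 − 2P − Q) − ¼ ln(1 − 2Q).
1 − 2P − Q = 0.757, giving −½ ln(0.757) = 0.139196.
1 − 2Q = 0.646, giving −¼ ln(0.646) = 0.109239.
d = 0.139196 + 0.109239 = 0.248435.

0.248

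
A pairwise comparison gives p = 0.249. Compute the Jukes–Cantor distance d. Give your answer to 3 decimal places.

d = −(3/4) ln(1 − 4p/3) = −0.75 ln(1 − 0.332) = −0.75 ln(0.668)
  = −0.75 × (-0.403467) = 0.302600 substitutions/site.

0.303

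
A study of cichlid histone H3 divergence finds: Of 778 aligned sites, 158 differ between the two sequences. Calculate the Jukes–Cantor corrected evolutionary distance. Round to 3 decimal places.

0.237

p = 158/778 ≈ 0.203085.
d = −(3/4) ln(1 − 4p/3) = −0.75 ln(1 − 0.27078) = −0.75 ln(0.72922)
  = −0.75 × (-0.315780) = 0.236835 substitutions/site.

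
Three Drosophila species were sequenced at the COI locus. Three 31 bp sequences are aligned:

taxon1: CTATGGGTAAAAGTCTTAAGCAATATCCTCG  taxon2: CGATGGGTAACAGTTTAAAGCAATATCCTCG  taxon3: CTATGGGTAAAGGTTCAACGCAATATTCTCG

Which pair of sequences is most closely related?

taxon1–taxon2: 4/31 differ, p = 0.129, d = 0.142.
taxon1–taxon3: 6/31 differ, p = 0.194, d = 0.224.
taxon2–taxon3: 6/31 differ, p = 0.194, d = 0.224.
The smallest distance is between taxon1 and taxon2.

taxon1 and taxon2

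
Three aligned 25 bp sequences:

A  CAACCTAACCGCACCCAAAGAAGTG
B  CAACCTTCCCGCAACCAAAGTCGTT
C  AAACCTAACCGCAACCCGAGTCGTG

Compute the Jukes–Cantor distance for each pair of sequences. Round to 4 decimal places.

A–B: 6/25 sites differ → p = 0.24, d = −0.75 ln(1 − 0.32) = 0.289247 ≈ 0.2892.
A–C: 6/25 sites differ → p = 0.24, d = −0.75 ln(1 − 0.32) = 0.289247 ≈ 0.2892.
B–C: 6/25 sites differ → p = 0.24, d = −0.75 ln(1 − 0.32) = 0.289247 ≈ 0.2892.

d(A,B) = 0.2892, d(A,C) = 0.2892, d(B,C) = 0.2892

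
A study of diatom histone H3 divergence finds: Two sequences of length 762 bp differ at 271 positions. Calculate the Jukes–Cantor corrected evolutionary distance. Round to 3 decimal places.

0.482

p = 271/762 ≈ 0.355643.
d = −(3/4) ln(1 − 4p/3) = −0.75 ln(1 − 0.474191) = −0.75 ln(0.525809)
  = −0.75 × (-0.642817) = 0.482113 substitutions/site.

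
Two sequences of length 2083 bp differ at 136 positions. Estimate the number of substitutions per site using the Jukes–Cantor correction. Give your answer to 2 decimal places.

p = 136/2083 ≈ 0.06529.
d = −(3/4) ln(1 − 4p/3) = −0.75 ln(1 − 0.087053) = −0.75 ln(0.912947)
  = −0.75 × (-0.091077) = 0.068308 substitutions/site.

0.07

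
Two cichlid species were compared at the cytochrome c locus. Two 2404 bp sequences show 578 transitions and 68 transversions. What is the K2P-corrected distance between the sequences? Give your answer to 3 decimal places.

P = 578/2404 ≈ 0.240433 and Q = 68/2404 ≈ 0.028286.
Under the Kimura two-parameter model, d = −½ ln(1 − 2P − Q) − ¼ ln(1 − 2Q).
1 − 2P − Q = 0.490848, giving −½ ln(0.490848) = 0.355810.
1 − 2Q = 0.943428, giving −¼ ln(0.943428) = 0.014559.
d = 0.355810 + 0.014559 = 0.370369.

0.370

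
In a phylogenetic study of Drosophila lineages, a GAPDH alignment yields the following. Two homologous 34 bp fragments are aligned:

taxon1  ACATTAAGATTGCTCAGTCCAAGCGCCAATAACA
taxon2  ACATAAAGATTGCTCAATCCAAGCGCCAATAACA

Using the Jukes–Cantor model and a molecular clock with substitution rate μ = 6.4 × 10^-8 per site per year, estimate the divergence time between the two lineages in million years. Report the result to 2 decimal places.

0.48

The sequences differ at 2 of 34 sites (5, 17), so p = 2/34 ≈ 0.058824.
d = −(3/4) ln(1 − 4p/3) = −0.75 ln(1 − 0.078432) = −0.75 ln(0.921568)
  = −0.75 × (-0.081679) = 0.061259 substitutions/site.
Under a molecular clock d = 2μt, so t = d/(2μ) = 0.061259 / (2 × 6.4 × 10^-8) = 0.48 million years.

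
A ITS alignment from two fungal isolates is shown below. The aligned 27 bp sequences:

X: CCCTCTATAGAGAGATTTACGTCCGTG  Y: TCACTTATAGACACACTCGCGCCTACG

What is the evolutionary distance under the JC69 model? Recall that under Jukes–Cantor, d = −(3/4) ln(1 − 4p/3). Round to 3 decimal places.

The sequences differ at 13 of 27 sites, so p = 13/27 ≈ 0.481481.
d = −(3/4) ln(1 − 4p/3) = −0.75 ln(1 − 0.641975) = −0.75 ln(0.358025)
  = −0.75 × (-1.027152) = 0.770364 substitutions/site.

0.770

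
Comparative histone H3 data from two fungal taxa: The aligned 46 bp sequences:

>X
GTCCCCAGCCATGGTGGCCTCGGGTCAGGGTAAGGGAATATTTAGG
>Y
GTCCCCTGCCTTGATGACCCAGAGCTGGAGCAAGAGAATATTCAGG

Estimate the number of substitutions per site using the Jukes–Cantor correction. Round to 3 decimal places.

The sequences differ at 14 of 46 sites, so p = 14/46 ≈ 0.304348.
d = −(3/4) ln(1 − 4p/3) = −0.75 ln(1 − 0.405797) = −0.75 ln(0.594203)
  = −0.75 × (-0.520534) = 0.390401 substitutions/site.

0.390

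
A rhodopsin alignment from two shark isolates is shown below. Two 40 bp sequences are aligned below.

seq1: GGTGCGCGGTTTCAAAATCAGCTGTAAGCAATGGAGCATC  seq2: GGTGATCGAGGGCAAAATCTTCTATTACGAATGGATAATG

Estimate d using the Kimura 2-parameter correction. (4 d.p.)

0.5391

Of 40 sites, 2 differences are transitions and 13 are transversions, so P = 2/40 = 0.05 and Q = 13/40 = 0.325.
Under the Kimura two-parameter model, d = −½ ln(1 − 2P − Q) − ¼ ln(1 − 2Q).
1 − 2P − Q = 0.575, giving −½ ln(0.575) = 0.276693.
1 − 2Q = 0.35, giving −¼ ln(0.35) = 0.262456.
d = 0.276693 + 0.262456 = 0.539149.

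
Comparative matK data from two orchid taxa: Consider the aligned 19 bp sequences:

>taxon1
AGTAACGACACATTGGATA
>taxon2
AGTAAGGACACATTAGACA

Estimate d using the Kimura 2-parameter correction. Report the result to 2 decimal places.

0.18

Of 19 sites, 2 differences are transitions and 1 are transversions, so P = 2/19 ≈ 0.105263 and Q = 1/19 ≈ 0.052632.
Under the Kimura two-parameter model, d = −½ ln(1 − 2P − Q) − ¼ ln(1 − 2Q).
1 − 2P − Q = 0.736842, giving −½ ln(0.736842) = 0.152691.
1 − 2Q = 0.894736, giving −¼ ln(0.894736) = 0.027807.
d = 0.152691 + 0.027807 = 0.180498.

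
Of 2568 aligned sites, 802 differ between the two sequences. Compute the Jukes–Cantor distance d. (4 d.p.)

0.4039

p = 802/2568 ≈ 0.312305.
d = −(3/4) ln(1 − 4p/3) = −0.75 ln(1 − 0.416407) = −0.75 ln(0.583593)
  = −0.75 × (-0.538551) = 0.403913 substitutions/site.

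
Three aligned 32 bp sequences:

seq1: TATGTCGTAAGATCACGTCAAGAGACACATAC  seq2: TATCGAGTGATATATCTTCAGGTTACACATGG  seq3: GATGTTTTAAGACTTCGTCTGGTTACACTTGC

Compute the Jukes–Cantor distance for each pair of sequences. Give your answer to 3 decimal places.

d(seq1,seq2) = 0.585, d(seq1,seq3) = 0.520, d(seq2,seq3) = 0.585

seq1–seq2: 13/32 sites differ → p = 0.40625, d = −0.75 ln(1 − 0.541667) = 0.585119 ≈ 0.585.
seq1–seq3: 12/32 sites differ → p = 0.375, d = −0.75 ln(1 − 0.5) = 0.519860 ≈ 0.520.
seq2–seq3: 13/32 sites differ → p = 0.40625, d = −0.75 ln(1 − 0.541667) = 0.585119 ≈ 0.585.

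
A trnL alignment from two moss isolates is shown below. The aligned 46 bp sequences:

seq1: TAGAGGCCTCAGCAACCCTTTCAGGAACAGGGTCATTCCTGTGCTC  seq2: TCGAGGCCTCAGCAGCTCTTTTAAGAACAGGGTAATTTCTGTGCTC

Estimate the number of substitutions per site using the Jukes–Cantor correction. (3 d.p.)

The sequences differ at 7 of 46 sites (2, 15, 17, 22, 24, 34, 38), so p = 7/46 ≈ 0.152174.
d = −(3/4) ln(1 − 4p/3) = −0.75 ln(1 − 0.202899) = −0.75 ln(0.797101)
  = −0.75 × (-0.226774) = 0.170081 substitutions/site.

0.170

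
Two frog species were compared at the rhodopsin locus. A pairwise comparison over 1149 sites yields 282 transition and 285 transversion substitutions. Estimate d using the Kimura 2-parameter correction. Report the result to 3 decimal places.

P = 282/1149 ≈ 0.245431 and Q = 285/1149 ≈ 0.248042.
Under the Kimura two-parameter model, d = −½ ln(1 − 2P − Q) − ¼ ln(1 − 2Q).
1 − 2P − Q = 0.261096, giving −½ ln(0.261096) = 0.671434.
1 − 2Q = 0.503916, giving −¼ ln(0.503916) = 0.171336.
d = 0.671434 + 0.171336 = 0.842770.

0.843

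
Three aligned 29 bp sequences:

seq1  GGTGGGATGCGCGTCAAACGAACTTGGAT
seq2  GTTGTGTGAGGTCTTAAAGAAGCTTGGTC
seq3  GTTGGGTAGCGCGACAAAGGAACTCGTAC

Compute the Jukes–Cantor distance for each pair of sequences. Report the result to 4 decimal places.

seq1–seq2: 14/29 sites differ → p ≈ 0.482759, d = −0.75 ln(1 − 0.643679) = 0.773942 ≈ 0.7739.
seq1–seq3: 8/29 sites differ → p ≈ 0.275862, d = −0.75 ln(1 − 0.367816) = 0.343931 ≈ 0.3439.
seq2–seq3: 13/29 sites differ → p ≈ 0.448276, d = −0.75 ln(1 − 0.597701) = 0.682920 ≈ 0.6829.

d(seq1,seq2) = 0.7739, d(seq1,seq3) = 0.3439, d(seq2,seq3) = 0.6829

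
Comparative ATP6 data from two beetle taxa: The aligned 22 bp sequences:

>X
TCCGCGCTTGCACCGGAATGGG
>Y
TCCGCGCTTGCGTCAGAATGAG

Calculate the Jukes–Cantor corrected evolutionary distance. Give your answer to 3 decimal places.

0.208

The sequences differ at 4 of 22 sites (12, 13, 15, 21), so p = 4/22 ≈ 0.181818.
d = −(3/4) ln(1 − 4p/3) = −0.75 ln(1 − 0.242424) = −0.75 ln(0.757576)
  = −0.75 × (-0.277631) = 0.208223 substitutions/site.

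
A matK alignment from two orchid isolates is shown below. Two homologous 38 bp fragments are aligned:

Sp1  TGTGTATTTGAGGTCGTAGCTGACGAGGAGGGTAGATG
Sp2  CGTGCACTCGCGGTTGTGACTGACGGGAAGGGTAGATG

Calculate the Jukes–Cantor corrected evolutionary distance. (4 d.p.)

0.3241

The sequences differ at 10 of 38 sites (1, 5, 7, 9, 11, 15, 18, 19, 26, 28), so p = 10/38 ≈ 0.263158.
d = −(3/4) ln(1 − 4p/3) = −0.75 ln(1 − 0.350877) = −0.75 ln(0.649123)
  = −0.75 × (-0.432133) = 0.324100 substitutions/site.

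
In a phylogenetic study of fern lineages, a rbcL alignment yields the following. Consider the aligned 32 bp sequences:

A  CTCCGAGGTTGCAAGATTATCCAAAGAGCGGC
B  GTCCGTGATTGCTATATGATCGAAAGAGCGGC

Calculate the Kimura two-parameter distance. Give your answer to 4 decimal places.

Of 32 sites, 1 differences are transitions and 6 are transversions, so P = 1/32 = 0.03125 and Q = 6/32 = 0.1875.
Under the Kimura two-parameter model, d = −½ ln(1 − 2P − Q) − ¼ ln(1 − 2Q).
1 − 2P − Q = 0.75, giving −½ ln(0.75) = 0.143841.
1 − 2Q = 0.625, giving −¼ ln(0.625) = 0.117501.
d = 0.143841 + 0.117501 = 0.261342.

0.2613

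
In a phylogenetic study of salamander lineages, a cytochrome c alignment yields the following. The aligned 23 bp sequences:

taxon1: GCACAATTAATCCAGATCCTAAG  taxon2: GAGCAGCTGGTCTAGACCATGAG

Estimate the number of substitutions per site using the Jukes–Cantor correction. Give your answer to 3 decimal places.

0.650

The sequences differ at 10 of 23 sites (2, 3, 6, 7, 9, 10, 13, 17, 19, 21), so p = 10/23 ≈ 0.434783.
d = −(3/4) ln(1 − 4p/3) = −0.75 ln(1 − 0.579711) = −0.75 ln(0.420289)
  = −0.75 × (-0.866813) = 0.650110 substitutions/site.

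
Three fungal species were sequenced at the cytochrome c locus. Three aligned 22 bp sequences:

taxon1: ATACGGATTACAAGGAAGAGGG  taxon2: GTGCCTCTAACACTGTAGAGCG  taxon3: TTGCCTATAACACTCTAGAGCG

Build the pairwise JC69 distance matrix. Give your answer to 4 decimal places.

taxon1–taxon2: 10/22 sites differ → p ≈ 0.454545, d = −0.75 ln(1 − 0.60606) = 0.698667 ≈ 0.6987.
taxon1–taxon3: 10/22 sites differ → p ≈ 0.454545, d = −0.75 ln(1 − 0.60606) = 0.698667 ≈ 0.6987.
taxon2–taxon3: 3/22 sites differ → p ≈ 0.136364, d = −0.75 ln(1 − 0.181819) = 0.150504 ≈ 0.1505.

d(taxon1,taxon2) = 0.6987, d(taxon1,taxon3) = 0.6987, d(taxon2,taxon3) = 0.1505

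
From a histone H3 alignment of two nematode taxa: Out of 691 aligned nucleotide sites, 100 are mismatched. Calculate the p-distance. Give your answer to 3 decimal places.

0.145

p = 100/691 = 0.144717… ≈ 0.145 (to 3 d.p.).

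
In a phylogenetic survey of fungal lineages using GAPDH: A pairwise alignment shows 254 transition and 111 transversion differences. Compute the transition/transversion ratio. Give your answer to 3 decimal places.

2.288

R = 254/111 = 2.288288… ≈ 2.288 (to 3 d.p.).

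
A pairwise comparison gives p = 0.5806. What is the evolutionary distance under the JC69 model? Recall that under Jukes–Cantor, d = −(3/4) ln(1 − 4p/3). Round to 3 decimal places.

d = −(3/4) ln(1 − 4p/3) = −0.75 ln(1 − 0.774133) = −0.75 ln(0.225867)
  = −0.75 × (-1.487809) = 1.115857 substitutions/site.

1.116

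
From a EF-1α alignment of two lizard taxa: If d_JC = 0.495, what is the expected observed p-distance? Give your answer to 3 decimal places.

0.362

p = (3/4)(1 − e^(−4d/3)) = 0.75 × (1 − e^(-0.66)) = 0.75 × (1 − 0.516851) = 0.362362.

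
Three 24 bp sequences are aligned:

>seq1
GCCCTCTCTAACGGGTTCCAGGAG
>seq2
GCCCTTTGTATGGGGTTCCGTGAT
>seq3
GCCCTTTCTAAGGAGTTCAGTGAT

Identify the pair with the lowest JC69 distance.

seq2 and seq3

seq1–seq2: 7/24 differ, p = 0.292, d = 0.369.
seq1–seq3: 7/24 differ, p = 0.292, d = 0.369.
seq2–seq3: 4/24 differ, p = 0.167, d = 0.188.
The smallest distance is between seq2 and seq3.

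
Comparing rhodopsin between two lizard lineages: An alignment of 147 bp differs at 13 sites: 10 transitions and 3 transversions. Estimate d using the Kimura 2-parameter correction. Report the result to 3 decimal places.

P = 10/147 ≈ 0.068027 and Q = 3/147 ≈ 0.020408.
Under the Kimura two-parameter model, d = −½ ln(1 − 2P − Q) − ¼ ln(1 − 2Q).
1 − 2P − Q = 0.843538, giving −½ ln(0.843538) = 0.085075.
1 − 2Q = 0.959184, giving −¼ ln(0.959184) = 0.010418.
d = 0.085075 + 0.010418 = 0.095493.

0.095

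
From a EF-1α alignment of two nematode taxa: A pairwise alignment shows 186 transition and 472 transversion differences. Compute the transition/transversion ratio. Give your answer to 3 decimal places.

R = 186/472 = 0.394067… ≈ 0.394 (to 3 d.p.).

0.394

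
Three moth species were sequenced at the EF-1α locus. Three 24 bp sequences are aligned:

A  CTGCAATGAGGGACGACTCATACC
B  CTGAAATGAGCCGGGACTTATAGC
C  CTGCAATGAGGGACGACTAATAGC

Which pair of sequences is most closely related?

A and C

A–B: 7/24 differ, p = 0.292, d = 0.369.
A–C: 2/24 differ, p = 0.083, d = 0.088.
B–C: 6/24 differ, p = 0.250, d = 0.304.
The smallest distance is between A and C.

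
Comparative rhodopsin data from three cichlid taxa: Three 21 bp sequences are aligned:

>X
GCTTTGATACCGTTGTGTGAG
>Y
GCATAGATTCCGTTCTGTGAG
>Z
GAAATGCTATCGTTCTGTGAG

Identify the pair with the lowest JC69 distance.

X–Y: 4/21 differ, p = 0.190, d = 0.220.
X–Z: 6/21 differ, p = 0.286, d = 0.360.
Y–Z: 6/21 differ, p = 0.286, d = 0.360.
The smallest distance is between X and Y.

X and Y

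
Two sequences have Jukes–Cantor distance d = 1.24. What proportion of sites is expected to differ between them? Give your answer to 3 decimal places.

0.606

p = (3/4)(1 − e^(−4d/3)) = 0.75 × (1 − e^(-1.653333)) = 0.75 × (1 − 0.191411) = 0.606442.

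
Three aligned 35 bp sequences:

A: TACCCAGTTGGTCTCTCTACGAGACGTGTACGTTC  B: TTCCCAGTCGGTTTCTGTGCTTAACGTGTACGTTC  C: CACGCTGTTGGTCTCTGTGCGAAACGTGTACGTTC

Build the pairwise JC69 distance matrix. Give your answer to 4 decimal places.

A–B: 8/35 sites differ → p ≈ 0.228571, d = −0.75 ln(1 − 0.304761) = 0.272625 ≈ 0.2726.
A–C: 6/35 sites differ → p ≈ 0.171429, d = −0.75 ln(1 − 0.228572) = 0.194634 ≈ 0.1946.
B–C: 8/35 sites differ → p ≈ 0.228571, d = −0.75 ln(1 − 0.304761) = 0.272625 ≈ 0.2726.

d(A,B) = 0.2726, d(A,C) = 0.1946, d(B,C) = 0.2726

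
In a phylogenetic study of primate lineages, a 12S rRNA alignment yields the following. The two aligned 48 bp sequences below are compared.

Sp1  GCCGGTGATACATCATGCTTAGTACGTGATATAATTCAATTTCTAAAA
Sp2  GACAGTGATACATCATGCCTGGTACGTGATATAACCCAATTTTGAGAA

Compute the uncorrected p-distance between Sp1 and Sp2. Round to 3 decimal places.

The sequences differ at 9 of 48 positions (sites 2, 4, 19, 21, 35, 36, 43, 44, 46).
p = 9/48 = 0.1875 ≈ 0.188 (to 3 d.p.).

0.188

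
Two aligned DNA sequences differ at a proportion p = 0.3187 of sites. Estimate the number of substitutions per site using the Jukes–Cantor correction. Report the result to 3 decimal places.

0.415

d = −(3/4) ln(1 − 4p/3) = −0.75 ln(1 − 0.424933) = −0.75 ln(0.575067)
  = −0.75 × (-0.553269) = 0.414952 substitutions/site.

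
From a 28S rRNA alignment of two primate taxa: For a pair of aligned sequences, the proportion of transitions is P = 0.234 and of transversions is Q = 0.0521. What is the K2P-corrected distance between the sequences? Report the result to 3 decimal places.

Under the Kimura two-parameter model, d = −½ ln(1 − 2P − Q) − ¼ ln(1 − 2Q).
1 − 2P − Q = 0.4799, giving −½ ln(0.4799) = 0.367089.
1 − 2Q = 0.8958, giving −¼ ln(0.8958) = 0.027510.
d = 0.367089 + 0.027510 = 0.394599.

0.395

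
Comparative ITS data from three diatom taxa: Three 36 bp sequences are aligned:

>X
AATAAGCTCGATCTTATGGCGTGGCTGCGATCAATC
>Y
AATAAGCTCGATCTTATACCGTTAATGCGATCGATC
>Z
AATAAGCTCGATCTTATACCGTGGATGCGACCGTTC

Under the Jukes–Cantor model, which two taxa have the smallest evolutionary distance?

Y and Z

X–Y: 6/36 differ, p = 0.167, d = 0.188.
X–Z: 6/36 differ, p = 0.167, d = 0.188.
Y–Z: 4/36 differ, p = 0.111, d = 0.120.
The smallest distance is between Y and Z.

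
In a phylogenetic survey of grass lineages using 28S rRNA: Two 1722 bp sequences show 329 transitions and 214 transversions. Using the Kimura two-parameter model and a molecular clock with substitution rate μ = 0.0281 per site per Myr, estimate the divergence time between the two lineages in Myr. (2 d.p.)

7.55

P = 329/1722 ≈ 0.191057 and Q = 214/1722 ≈ 0.124274.
Under the Kimura two-parameter model, d = −½ ln(1 − 2P − Q) − ¼ ln(1 − 2Q).
1 − 2P − Q = 0.493612, giving −½ ln(0.493612) = 0.353003.
1 − 2Q = 0.751452, giving −¼ ln(0.751452) = 0.071437.
d = 0.353003 + 0.071437 = 0.424440.
Under a molecular clock d = 2μt, so t = d/(2μ) = 0.424440 / (2 × 0.0281) = 7.55 Myr.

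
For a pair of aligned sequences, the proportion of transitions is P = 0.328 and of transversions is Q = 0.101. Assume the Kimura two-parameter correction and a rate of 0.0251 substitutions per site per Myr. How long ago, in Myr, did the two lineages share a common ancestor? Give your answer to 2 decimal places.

Under the Kimura two-parameter model, d = −½ ln(1 − 2P − Q) − ¼ ln(1 − 2Q).
1 − 2P − Q = 0.243, giving −½ ln(0.243) = 0.707347.
1 − 2Q = 0.798, giving −¼ ln(0.798) = 0.056412.
d = 0.707347 + 0.056412 = 0.763759.
Under a molecular clock d = 2μt, so t = d/(2μ) = 0.763759 / (2 × 0.0251) = 15.21 Myr.

15.21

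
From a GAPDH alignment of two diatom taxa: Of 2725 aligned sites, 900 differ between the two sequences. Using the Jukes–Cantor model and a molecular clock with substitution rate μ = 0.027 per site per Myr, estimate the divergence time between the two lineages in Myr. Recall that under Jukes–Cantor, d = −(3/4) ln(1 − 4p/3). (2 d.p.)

8.06

p = 900/2725 ≈ 0.330275.
d = −(3/4) ln(1 − 4p/3) = −0.75 ln(1 − 0.440367) = −0.75 ln(0.559633)
  = −0.75 × (-0.580474) = 0.435356 substitutions/site.
Under a molecular clock d = 2μt, so t = d/(2μ) = 0.435356 / (2 × 0.027) = 8.06 Myr.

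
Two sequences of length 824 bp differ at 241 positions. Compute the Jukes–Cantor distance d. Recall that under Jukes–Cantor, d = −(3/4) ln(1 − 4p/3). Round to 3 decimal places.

p = 241/824 ≈ 0.292476.
d = −(3/4) ln(1 − 4p/3) = −0.75 ln(1 − 0.389968) = −0.75 ln(0.610032)
  = −0.75 × (-0.494244) = 0.370683 substitutions/site.

0.371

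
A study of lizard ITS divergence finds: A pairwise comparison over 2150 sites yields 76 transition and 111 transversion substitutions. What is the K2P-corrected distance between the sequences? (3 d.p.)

P = 76/2150 ≈ 0.035349 and Q = 111/2150 ≈ 0.051628.
Under the Kimura two-parameter model, d = −½ ln(1 − 2P − Q) − ¼ ln(1 − 2Q).
1 − 2P − Q = 0.877674, giving −½ ln(0.877674) = 0.065240.
1 − 2Q = 0.896744, giving −¼ ln(0.896744) = 0.027246.
d = 0.065240 + 0.027246 = 0.092486.

0.092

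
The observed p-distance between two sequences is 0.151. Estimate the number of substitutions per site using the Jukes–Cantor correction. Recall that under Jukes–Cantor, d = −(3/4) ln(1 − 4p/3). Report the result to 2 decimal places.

0.17

d = −(3/4) ln(1 − 4p/3) = −0.75 ln(1 − 0.201333) = −0.75 ln(0.798667)
  = −0.75 × (-0.224811) = 0.168608 substitutions/site.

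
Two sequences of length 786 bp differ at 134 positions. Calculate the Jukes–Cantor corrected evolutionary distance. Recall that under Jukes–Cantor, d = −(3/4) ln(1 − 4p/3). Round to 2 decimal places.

0.19

p = 134/786 ≈ 0.170483.
d = −(3/4) ln(1 − 4p/3) = −0.75 ln(1 − 0.227311) = −0.75 ln(0.772689)
  = −0.75 × (-0.257879) = 0.193409 substitutions/site.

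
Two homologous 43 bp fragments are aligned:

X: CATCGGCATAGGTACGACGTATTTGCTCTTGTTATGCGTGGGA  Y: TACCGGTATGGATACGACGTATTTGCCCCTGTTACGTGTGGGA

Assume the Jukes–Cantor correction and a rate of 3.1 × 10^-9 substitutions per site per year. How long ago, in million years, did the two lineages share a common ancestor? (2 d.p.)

39.58

The sequences differ at 9 of 43 sites (1, 3, 7, 10, 12, 27, 29, 35, 37), so p = 9/43 ≈ 0.209302.
d = −(3/4) ln(1 − 4p/3) = −0.75 ln(1 − 0.279069) = −0.75 ln(0.720931)
  = −0.75 × (-0.327212) = 0.245409 substitutions/site.
Under a molecular clock d = 2μt, so t = d/(2μ) = 0.245409 / (2 × 3.1 × 10^-9) = 39.58 million years.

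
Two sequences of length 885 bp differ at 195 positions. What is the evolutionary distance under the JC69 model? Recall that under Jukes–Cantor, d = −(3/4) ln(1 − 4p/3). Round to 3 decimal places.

p = 195/885 ≈ 0.220339.
d = −(3/4) ln(1 − 4p/3) = −0.75 ln(1 − 0.293785) = −0.75 ln(0.706215)
  = −0.75 × (-0.347836) = 0.260877 substitutions/site.

0.261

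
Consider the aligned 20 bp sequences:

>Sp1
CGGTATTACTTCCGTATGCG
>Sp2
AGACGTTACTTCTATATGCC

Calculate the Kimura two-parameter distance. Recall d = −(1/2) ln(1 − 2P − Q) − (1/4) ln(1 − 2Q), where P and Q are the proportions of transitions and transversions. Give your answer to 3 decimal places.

Of 20 sites, 5 differences are transitions and 2 are transversions, so P = 5/20 = 0.25 and Q = 2/20 = 0.1.
Under the Kimura two-parameter model, d = −½ ln(1 − 2P − Q) − ¼ ln(1 − 2Q).
1 − 2P − Q = 0.4, giving −½ ln(0.4) = 0.458145.
1 − 2Q = 0.8, giving −¼ ln(0.8) = 0.055786.
d = 0.458145 + 0.055786 = 0.513931.

0.514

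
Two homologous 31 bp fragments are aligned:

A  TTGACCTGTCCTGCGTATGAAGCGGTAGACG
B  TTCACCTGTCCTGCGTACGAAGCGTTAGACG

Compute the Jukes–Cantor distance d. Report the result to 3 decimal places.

The sequences differ at 3 of 31 sites (3, 18, 25), so p = 3/31 ≈ 0.096774.
d = −(3/4) ln(1 − 4p/3) = −0.75 ln(1 − 0.129032) = −0.75 ln(0.870968)
  = −0.75 × (-0.138150) = 0.103613 substitutions/site.

0.104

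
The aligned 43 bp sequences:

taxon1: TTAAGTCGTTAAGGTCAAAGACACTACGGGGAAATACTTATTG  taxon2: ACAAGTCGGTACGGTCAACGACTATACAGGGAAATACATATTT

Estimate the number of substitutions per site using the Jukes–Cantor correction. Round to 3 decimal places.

0.278

The sequences differ at 10 of 43 sites (1, 2, 9, 12, 19, 23, 24, 28, 38, 43), so p = 10/43 ≈ 0.232558.
d = −(3/4) ln(1 − 4p/3) = −0.75 ln(1 − 0.310077) = −0.75 ln(0.689923)
  = −0.75 × (-0.371175) = 0.278381 substitutions/site.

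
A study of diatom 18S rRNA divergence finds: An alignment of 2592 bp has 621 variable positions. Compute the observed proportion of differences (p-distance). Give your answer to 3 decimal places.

p = 621/2592 = 0.239583… ≈ 0.240 (to 3 d.p.).

0.240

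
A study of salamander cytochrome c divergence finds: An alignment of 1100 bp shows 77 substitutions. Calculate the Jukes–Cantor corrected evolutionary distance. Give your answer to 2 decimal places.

p = 77/1100 = 0.07.
d = −(3/4) ln(1 − 4p/3) = −0.75 ln(1 − 0.093333) = −0.75 ln(0.906667)
  = −0.75 × (-0.097980) = 0.073485 substitutions/site.

0.07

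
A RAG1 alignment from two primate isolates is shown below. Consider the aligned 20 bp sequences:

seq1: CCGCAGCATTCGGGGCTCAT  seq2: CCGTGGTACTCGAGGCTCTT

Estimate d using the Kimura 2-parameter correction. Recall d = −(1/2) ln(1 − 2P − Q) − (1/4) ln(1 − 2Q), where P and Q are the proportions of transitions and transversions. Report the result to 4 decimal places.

0.4256

Of 20 sites, 5 differences are transitions and 1 are transversions, so P = 5/20 = 0.25 and Q = 1/20 = 0.05.
Under the Kimura two-parameter model, d = −½ ln(1 − 2P − Q) − ¼ ln(1 − 2Q).
1 − 2P − Q = 0.45, giving −½ ln(0.45) = 0.399254.
1 − 2Q = 0.9, giving −¼ ln(0.9) = 0.026340.
d = 0.399254 + 0.026340 = 0.425594.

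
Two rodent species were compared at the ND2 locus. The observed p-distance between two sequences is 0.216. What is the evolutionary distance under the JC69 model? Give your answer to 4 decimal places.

0.2548

d = −(3/4) ln(1 − 4p/3) = −0.75 ln(1 − 0.288) = −0.75 ln(0.712)
  = −0.75 × (-0.339677) = 0.254758 substitutions/site.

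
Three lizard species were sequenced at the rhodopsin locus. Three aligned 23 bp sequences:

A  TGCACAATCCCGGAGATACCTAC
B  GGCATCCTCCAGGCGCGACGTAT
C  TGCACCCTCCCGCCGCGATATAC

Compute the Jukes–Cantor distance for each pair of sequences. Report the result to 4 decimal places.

A–B: 10/23 sites differ → p ≈ 0.434783, d = −0.75 ln(1 − 0.579711) = 0.650110 ≈ 0.6501.
A–C: 8/23 sites differ → p ≈ 0.347826, d = −0.75 ln(1 − 0.463768) = 0.467391 ≈ 0.4674.
B–C: 7/23 sites differ → p ≈ 0.304348, d = −0.75 ln(1 − 0.405797) = 0.390401 ≈ 0.3904.

d(A,B) = 0.6501, d(A,C) = 0.4674, d(B,C) = 0.3904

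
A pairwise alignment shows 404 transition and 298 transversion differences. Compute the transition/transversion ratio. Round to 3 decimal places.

R = 404/298 = 1.355704… ≈ 1.356 (to 3 d.p.).

1.356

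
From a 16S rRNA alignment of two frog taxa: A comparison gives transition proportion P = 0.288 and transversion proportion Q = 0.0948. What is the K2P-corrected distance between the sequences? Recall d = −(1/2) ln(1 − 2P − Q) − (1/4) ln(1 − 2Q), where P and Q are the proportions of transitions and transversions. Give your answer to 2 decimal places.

Under the Kimura two-parameter model, d = −½ ln(1 − 2P − Q) − ¼ ln(1 − 2Q).
1 − 2P − Q = 0.3292, giving −½ ln(0.3292) = 0.555545.
1 − 2Q = 0.8104, giving −¼ ln(0.8104) = 0.052557.
d = 0.555545 + 0.052557 = 0.608102.

0.61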